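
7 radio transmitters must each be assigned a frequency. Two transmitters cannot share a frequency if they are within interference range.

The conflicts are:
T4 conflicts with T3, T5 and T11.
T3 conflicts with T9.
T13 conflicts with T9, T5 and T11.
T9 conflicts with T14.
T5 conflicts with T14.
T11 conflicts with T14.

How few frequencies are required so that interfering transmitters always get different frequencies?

The cycle T3-T9-T14-T11-T4-T3 has odd length 5, so it cannot be 2-colored; at least 3 frequencies are needed.
3 frequencies suffice: T4=1, T3=3, T13=1, T9=2, T5=2, T11=2, T14=1. Each listed conflict is separated.

3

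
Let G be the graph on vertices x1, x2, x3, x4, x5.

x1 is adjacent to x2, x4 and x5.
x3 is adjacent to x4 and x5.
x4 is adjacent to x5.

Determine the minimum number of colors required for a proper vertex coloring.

3

x3, x4, x5 are mutually adjacent, so at least 3 colors are needed.
3 colors suffice: x1=3, x2=1, x3=3, x4=1, x5=2. Every edge joins two different colors.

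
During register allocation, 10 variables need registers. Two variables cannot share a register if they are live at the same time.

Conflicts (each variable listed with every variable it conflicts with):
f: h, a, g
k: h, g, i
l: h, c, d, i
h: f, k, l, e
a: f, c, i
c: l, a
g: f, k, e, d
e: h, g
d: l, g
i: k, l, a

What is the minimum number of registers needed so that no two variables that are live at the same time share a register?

The cycle k-h-f-a-i-k has odd length 5, so it cannot be 2-colored; at least 3 registers are needed.
Using 3 registers: f=3, k=3, l=1, h=2, a=1, c=2, g=1, e=3, d=2, i=2. Each listed conflict is separated.

3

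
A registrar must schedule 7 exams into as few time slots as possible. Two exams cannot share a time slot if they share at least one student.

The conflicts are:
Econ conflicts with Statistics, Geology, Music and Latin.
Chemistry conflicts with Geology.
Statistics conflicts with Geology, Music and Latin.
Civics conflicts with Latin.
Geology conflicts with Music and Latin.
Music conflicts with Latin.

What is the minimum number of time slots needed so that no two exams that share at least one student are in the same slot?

5

Econ, Statistics, Geology, Music, Latin pairwise conflict, so at least 5 time slots are needed.
5 time slots suffice: time slot 1 → {Civics, Geology}; time slot 2 → {Chemistry, Latin}; time slot 3 → {Music}; time slot 4 → {Statistics}; time slot 5 → {Econ}. Each listed conflict is separated.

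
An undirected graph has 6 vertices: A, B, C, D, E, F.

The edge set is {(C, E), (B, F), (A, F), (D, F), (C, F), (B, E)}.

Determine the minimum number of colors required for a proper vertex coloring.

2

D and F are adjacent, so at least 2 colors are needed.
2 colors suffice: color 1 → {E, F}; color 2 → {A, B, C, D}. No two adjacent vertices share a color.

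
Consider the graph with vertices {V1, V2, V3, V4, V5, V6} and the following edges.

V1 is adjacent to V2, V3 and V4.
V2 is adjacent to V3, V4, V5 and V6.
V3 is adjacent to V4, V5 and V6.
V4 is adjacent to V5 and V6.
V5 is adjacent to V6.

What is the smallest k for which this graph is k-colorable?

5

V2, V3, V4, V5, V6 are mutually adjacent (a clique of size 5), so at least 5 colors are needed.
5 colors suffice: color 1 → {V3}; color 2 → {V4}; color 3 → {V2}; color 4 → {V1, V5}; color 5 → {V6}. Every edge joins two different colors.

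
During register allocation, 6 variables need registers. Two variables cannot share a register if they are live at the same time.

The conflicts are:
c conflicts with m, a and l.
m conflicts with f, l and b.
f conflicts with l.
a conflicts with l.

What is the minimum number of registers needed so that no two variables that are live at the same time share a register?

3

c, a, l all conflict with each other, so at least 3 registers are needed.
Using 3 registers: c=3, m=1, f=3, a=1, l=2, b=2. Each listed conflict is separated.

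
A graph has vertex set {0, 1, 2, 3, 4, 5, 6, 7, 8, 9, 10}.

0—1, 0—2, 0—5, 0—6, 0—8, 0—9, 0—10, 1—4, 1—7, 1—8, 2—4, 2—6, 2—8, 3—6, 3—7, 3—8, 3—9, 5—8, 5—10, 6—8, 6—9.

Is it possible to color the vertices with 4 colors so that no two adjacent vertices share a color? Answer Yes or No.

Yes

The chromatic number is 4. 0, 2, 6, 8 are pairwise adjacent (a clique of size 4), so at least 4 colors are needed.
4 colors suffice: color a → {0, 3, 4}; color b → {7, 8, 9, 10}; color c → {1, 5, 6}; color d → {2}.
That is already a proper 4-coloring.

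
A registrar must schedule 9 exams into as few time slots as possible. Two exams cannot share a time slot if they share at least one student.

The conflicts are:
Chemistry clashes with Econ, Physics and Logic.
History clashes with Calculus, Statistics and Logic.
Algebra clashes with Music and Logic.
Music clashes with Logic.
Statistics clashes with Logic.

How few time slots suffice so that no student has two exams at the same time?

3

Algebra, Music, Logic pairwise conflict, so at least 3 time slots are needed.
3 time slots suffice: time slot 1 → {Econ, Calculus, Physics, Logic}; time slot 2 → {Chemistry, History, Algebra}; time slot 3 → {Music, Statistics}. Each listed conflict is separated.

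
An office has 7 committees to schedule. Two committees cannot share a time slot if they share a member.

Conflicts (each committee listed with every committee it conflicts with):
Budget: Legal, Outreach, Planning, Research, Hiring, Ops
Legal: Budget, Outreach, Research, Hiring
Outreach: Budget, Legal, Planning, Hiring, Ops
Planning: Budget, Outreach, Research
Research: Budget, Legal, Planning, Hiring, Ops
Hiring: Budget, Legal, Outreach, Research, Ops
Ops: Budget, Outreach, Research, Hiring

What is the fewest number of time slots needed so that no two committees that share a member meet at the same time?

Budget, Research, Hiring, Ops pairwise conflict, so at least 4 time slots are needed.
4 time slots suffice: time slot 1 → {Budget}; time slot 2 → {Outreach, Research}; time slot 3 → {Planning, Hiring}; time slot 4 → {Legal, Ops}. No two conflicting committees share a time slot.

4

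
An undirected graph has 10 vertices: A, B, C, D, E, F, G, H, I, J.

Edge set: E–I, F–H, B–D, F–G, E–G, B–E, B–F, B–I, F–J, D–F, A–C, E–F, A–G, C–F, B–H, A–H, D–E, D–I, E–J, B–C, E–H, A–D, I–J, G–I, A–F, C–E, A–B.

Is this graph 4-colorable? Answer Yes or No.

Yes

The chromatic number is 4. A, B, D, F are mutually adjacent (a clique of size 4), so at least 4 colors are needed.
4 colors suffice: color red → {F, I}; color blue → {A, E}; color green → {B, G, J}; color yellow → {C, D, H}.
That is already a proper 4-coloring.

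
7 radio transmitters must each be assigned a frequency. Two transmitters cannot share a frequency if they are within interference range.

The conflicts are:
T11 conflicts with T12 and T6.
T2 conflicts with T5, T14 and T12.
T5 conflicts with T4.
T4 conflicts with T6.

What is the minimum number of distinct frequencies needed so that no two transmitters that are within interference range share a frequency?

T2 and T12 conflict, so at least 2 frequencies are needed.
2 frequencies suffice: frequency 1 → {T11, T2, T4}; frequency 2 → {T5, T14, T12, T6}. Each listed conflict is separated.

2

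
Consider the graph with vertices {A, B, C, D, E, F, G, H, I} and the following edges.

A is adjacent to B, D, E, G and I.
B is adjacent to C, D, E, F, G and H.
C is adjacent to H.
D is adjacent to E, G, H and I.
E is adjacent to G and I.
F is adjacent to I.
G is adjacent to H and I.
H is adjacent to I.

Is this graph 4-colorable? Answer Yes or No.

No

A, D, E, G, I are pairwise adjacent (a clique of size 5), so at least 5 colors are needed.
So 4 colors are not enough.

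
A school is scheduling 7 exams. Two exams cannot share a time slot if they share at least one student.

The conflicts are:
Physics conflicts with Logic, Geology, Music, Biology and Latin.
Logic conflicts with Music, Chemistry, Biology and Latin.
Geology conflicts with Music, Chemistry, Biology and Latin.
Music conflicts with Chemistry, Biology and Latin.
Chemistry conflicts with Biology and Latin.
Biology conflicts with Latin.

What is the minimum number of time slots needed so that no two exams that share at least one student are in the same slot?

5

Physics, Logic, Music, Biology, Latin are mutually in conflict, so at least 5 time slots are needed.
5 time slots suffice: time slot 1 → {Biology}; time slot 2 → {Latin}; time slot 3 → {Music}; time slot 4 → {Logic, Geology}; time slot 5 → {Physics, Chemistry}. Each listed conflict is separated.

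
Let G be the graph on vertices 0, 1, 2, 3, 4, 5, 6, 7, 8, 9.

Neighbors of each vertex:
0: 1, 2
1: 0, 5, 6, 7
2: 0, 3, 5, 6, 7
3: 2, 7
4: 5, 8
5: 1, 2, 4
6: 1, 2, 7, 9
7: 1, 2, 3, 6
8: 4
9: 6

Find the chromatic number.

2, 3, 7 are pairwise adjacent, so at least 3 colors are needed.
3 colors suffice: color red → {1, 2, 4, 9}; color blue → {0, 5, 7, 8}; color green → {3, 6}. Every edge joins two different colors.

3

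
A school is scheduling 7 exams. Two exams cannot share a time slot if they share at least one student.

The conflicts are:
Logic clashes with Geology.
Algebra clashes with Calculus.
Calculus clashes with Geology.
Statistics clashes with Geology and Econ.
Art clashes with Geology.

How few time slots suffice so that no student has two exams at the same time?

2

Statistics and Econ conflict, so at least 2 time slots are needed.
2 time slots suffice: Logic=2, Algebra=1, Calculus=2, Statistics=2, Art=2, Geology=1, Econ=1. No two conflicting exams share a time slot.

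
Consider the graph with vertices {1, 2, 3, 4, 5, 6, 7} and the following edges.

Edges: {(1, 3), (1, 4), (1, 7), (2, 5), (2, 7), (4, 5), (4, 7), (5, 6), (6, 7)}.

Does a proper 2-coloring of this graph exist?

No

1, 4, 7 form a triangle, so at least 3 colors are needed.
So 2 colors are not enough.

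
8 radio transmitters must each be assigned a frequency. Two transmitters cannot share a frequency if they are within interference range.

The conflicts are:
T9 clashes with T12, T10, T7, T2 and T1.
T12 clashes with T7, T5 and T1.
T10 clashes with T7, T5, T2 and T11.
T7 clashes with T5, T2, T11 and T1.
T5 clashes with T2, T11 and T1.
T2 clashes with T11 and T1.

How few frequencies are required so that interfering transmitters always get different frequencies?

T10, T7, T5, T2, T11 are mutually in conflict, so at least 5 frequencies are needed.
5 frequencies suffice: frequency 1 → {T7}; frequency 2 → {T9, T5}; frequency 3 → {T12, T2}; frequency 4 → {T10, T1}; frequency 5 → {T11}. Every pair that conflicts lands in different frequencies.

5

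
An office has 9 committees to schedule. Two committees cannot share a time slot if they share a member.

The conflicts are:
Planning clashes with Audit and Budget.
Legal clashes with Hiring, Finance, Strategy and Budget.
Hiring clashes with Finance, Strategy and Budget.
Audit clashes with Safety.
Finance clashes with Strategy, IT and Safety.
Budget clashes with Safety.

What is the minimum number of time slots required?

4

Legal, Hiring, Finance, Strategy are mutually in conflict, so at least 4 time slots are needed.
4 time slots suffice: time slot 1 → {Audit, Finance, Budget}; time slot 2 → {Planning, Hiring, IT, Safety}; time slot 3 → {Legal}; time slot 4 → {Strategy}. Every pair that conflicts lands in different time slots.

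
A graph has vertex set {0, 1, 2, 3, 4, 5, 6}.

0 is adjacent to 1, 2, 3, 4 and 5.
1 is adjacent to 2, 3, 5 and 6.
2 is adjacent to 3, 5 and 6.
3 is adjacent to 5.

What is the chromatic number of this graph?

5

0, 1, 2, 3, 5 are mutually adjacent (a clique of size 5), so at least 5 colors are needed.
5 colors suffice: color red → {0, 6}; color blue → {2, 4}; color green → {1}; color yellow → {5}; color purple → {3}. Every edge joins two different colors.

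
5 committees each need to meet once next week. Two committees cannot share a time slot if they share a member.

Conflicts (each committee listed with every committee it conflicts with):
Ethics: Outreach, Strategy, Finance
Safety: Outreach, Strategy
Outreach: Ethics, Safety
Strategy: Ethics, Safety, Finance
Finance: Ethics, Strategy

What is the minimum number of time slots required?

Ethics, Strategy, Finance pairwise conflict, so at least 3 time slots are needed.
3 time slots suffice: time slot 1 → {Outreach, Strategy}; time slot 2 → {Ethics, Safety}; time slot 3 → {Finance}. No two conflicting committees share a time slot.

3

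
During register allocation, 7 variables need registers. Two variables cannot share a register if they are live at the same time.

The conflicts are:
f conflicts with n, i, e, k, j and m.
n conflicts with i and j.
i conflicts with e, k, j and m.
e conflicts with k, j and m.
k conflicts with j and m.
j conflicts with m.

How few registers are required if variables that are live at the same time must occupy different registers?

f, i, e, k, j, m all conflict with each other, so at least 6 registers are needed.
6 registers suffice: f=2, n=4, i=3, e=5, k=6, j=1, m=4. Each listed conflict is separated.

6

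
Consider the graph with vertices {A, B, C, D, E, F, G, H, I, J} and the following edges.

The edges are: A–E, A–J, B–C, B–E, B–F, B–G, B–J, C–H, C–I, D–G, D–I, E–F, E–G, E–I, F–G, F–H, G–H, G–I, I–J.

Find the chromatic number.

4

B, E, F, G are pairwise adjacent (a clique of size 4), so at least 4 colors are needed.
4 colors suffice: A=blue, B=blue, C=red, D=green, E=green, F=yellow, G=red, H=blue, I=blue, J=red. Every edge joins two different colors.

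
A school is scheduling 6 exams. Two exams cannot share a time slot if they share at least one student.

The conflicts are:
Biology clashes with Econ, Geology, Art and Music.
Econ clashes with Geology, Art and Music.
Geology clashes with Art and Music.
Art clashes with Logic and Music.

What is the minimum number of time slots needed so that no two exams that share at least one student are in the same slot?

Biology, Econ, Geology, Art, Music pairwise conflict, so at least 5 time slots are needed.
Using 5 time slots: Biology=5, Econ=4, Geology=3, Art=1, Logic=2, Music=2. Every pair that conflicts lands in different time slots.

5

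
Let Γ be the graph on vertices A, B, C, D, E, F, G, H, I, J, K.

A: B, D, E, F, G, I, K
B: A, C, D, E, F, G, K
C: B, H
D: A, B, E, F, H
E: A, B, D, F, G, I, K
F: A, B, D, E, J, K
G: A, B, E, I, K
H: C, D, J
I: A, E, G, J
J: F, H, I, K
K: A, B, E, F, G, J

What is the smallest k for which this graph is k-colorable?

5

A, B, E, G, K form a clique, so at least 5 colors are needed.
5 colors suffice: color 1 → {A, C, J}; color 2 → {E, H}; color 3 → {B, I}; color 4 → {F, G}; color 5 → {D, K}. Each edge has distinct colors on its endpoints.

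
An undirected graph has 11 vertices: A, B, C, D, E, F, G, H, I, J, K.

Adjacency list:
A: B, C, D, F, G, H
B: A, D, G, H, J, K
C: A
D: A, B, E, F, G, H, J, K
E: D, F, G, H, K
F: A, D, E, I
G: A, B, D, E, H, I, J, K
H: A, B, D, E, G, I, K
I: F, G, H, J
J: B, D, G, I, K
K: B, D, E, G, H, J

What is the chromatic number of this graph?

5

D, E, G, H, K form a clique, so at least 5 colors are needed.
5 colors suffice: A=5, B=4, C=1, D=1, E=4, F=2, G=2, H=3, I=1, J=3, K=5. Each edge has distinct colors on its endpoints.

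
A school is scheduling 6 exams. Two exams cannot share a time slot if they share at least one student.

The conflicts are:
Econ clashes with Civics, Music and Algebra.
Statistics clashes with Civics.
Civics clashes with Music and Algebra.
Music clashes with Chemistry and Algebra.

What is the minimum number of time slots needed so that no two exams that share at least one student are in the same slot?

Econ, Civics, Music, Algebra are mutually in conflict, so at least 4 time slots are needed.
4 time slots suffice: time slot 1 → {Civics, Chemistry}; time slot 2 → {Statistics, Music}; time slot 3 → {Econ}; time slot 4 → {Algebra}. Each listed conflict is separated.

4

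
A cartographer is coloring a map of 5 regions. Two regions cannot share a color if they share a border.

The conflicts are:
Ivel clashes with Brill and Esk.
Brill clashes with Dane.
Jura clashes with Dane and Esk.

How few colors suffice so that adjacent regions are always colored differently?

3

The cycle Brill-Dane-Jura-Esk-Ivel-Brill has odd length 5, so it cannot be 2-colored; at least 3 colors are needed.
3 colors suffice: Ivel=1, Brill=2, Jura=1, Dane=3, Esk=2. Each listed conflict is separated.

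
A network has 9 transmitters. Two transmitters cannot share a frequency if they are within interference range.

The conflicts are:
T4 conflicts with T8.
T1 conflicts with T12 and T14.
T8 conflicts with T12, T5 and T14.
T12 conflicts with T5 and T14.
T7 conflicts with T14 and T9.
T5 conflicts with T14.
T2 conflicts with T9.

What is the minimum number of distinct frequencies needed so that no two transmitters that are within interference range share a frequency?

4

T8, T12, T5, T14 all conflict with each other, so at least 4 frequencies are needed.
4 frequencies suffice: frequency 1 → {T4, T14, T9}; frequency 2 → {T12, T7, T2}; frequency 3 → {T1, T8}; frequency 4 → {T5}. Every pair that conflicts lands in different frequencies.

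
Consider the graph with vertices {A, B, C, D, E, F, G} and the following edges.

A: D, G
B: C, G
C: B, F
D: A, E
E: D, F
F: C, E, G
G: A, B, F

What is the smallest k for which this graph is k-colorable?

The cycle A-D-E-F-G-A has odd length 5, so it cannot be 2-colored; at least 3 colors are needed.
One proper 3-coloring: A=red, B=red, C=blue, D=green, E=blue, F=red, G=blue. Every edge joins two different colors.

3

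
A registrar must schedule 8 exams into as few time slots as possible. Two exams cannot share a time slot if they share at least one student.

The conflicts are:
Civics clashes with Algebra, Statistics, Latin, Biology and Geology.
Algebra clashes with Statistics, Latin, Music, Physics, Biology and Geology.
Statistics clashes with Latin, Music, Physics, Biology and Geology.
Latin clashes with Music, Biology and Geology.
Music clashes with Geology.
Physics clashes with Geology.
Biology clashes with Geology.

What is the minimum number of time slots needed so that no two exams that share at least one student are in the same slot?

Civics, Algebra, Statistics, Latin, Biology, Geology pairwise conflict, so at least 6 time slots are needed.
6 time slots suffice: time slot 1 → {Statistics}; time slot 2 → {Geology}; time slot 3 → {Algebra}; time slot 4 → {Latin, Physics}; time slot 5 → {Civics, Music}; time slot 6 → {Biology}. Each listed conflict is separated.

6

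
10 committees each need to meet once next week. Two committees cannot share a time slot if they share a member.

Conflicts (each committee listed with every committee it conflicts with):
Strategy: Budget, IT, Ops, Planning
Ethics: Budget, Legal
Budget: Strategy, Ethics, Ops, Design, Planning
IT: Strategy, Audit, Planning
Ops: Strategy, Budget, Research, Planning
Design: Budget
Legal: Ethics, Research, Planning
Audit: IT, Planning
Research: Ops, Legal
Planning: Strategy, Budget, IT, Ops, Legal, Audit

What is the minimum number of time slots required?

Strategy, Budget, Ops, Planning pairwise conflict, so at least 4 time slots are needed.
4 time slots suffice: time slot 1 → {Ethics, Design, Research, Planning}; time slot 2 → {Budget, IT, Legal}; time slot 3 → {Ops, Audit}; time slot 4 → {Strategy}. No two conflicting committees share a time slot.

4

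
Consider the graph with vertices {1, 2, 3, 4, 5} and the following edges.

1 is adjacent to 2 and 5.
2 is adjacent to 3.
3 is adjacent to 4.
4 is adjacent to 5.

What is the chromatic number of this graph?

3

The cycle 2-3-4-5-1-2 has odd length 5, so it cannot be 2-colored; at least 3 colors are needed.
3 colors suffice: color a → {2, 4}; color b → {1, 3}; color c → {5}. Every edge joins two different colors.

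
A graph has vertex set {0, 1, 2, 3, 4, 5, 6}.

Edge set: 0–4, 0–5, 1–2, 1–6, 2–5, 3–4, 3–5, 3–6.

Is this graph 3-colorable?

Yes

The chromatic number is 3. The cycle 6-1-2-5-3-6 has odd length 5, so it cannot be 2-colored; at least 3 colors are needed.
One proper 3-coloring: 0=red, 1=green, 2=red, 3=red, 4=blue, 5=blue, 6=blue.
That is already a proper 3-coloring.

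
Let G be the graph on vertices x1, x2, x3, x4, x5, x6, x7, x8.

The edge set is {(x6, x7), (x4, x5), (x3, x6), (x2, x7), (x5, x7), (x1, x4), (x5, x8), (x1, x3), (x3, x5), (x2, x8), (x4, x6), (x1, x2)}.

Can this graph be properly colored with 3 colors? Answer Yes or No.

The chromatic number is 3. The cycle x1-x2-x8-x5-x4-x1 has odd length 5, so it cannot be 2-colored; at least 3 colors are needed.
3 colors suffice: color red → {x2, x5, x6}; color blue → {x1, x7, x8}; color green → {x3, x4}.
That is already a proper 3-coloring.

Yes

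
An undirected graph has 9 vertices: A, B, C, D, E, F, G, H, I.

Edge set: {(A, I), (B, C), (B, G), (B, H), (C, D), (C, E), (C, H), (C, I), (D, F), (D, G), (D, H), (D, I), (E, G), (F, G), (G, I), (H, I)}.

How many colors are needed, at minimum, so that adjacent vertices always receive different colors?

C, D, H, I form a clique, so at least 4 colors are needed.
A valid assignment using 4 colors: A=1, B=1, C=2, D=1, E=1, F=3, G=2, H=4, I=3. No two adjacent vertices share a color.

4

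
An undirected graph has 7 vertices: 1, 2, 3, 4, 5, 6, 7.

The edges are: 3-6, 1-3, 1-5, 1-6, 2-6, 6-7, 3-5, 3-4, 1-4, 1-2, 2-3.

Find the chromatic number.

4

1, 2, 3, 6 are mutually adjacent (a clique of size 4), so at least 4 colors are needed.
A valid assignment using 4 colors: 1=red, 2=yellow, 3=blue, 4=green, 5=green, 6=green, 7=red. Each edge has distinct colors on its endpoints.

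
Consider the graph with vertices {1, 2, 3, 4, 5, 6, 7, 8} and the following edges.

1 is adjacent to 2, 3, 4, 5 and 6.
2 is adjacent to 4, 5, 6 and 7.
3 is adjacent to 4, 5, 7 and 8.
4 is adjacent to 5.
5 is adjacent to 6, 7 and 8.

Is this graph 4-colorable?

Yes

The chromatic number is 4. 1, 2, 4, 5 form a clique, so at least 4 colors are needed.
4 colors suffice: color a → {5}; color b → {1, 7, 8}; color c → {2, 3}; color d → {4, 6}.
That is already a proper 4-coloring.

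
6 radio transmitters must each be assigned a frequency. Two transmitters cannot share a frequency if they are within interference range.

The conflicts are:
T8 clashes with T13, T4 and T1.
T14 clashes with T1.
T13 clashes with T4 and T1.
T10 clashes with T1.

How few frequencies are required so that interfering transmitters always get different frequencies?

3

T8, T13, T1 all conflict with each other, so at least 3 frequencies are needed.
3 frequencies suffice: frequency 1 → {T4, T1}; frequency 2 → {T14, T13, T10}; frequency 3 → {T8}. No two conflicting transmitters share a frequency.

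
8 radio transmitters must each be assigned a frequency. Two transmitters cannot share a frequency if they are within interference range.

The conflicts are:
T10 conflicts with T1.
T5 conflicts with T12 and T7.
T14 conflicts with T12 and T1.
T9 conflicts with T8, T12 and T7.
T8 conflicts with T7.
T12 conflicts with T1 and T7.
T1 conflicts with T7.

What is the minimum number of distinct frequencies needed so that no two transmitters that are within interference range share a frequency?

3

T12, T1, T7 all conflict with each other, so at least 3 frequencies are needed.
3 frequencies suffice: T10=1, T5=3, T14=2, T9=3, T8=1, T12=1, T1=3, T7=2. Each listed conflict is separated.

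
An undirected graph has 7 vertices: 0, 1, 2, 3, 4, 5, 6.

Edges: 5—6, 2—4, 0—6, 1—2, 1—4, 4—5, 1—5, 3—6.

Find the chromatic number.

3

1, 4, 5 are mutually adjacent, so at least 3 colors are needed.
One proper 3-coloring: 0=b, 1=a, 2=c, 3=b, 4=b, 5=c, 6=a. No two adjacent vertices share a color.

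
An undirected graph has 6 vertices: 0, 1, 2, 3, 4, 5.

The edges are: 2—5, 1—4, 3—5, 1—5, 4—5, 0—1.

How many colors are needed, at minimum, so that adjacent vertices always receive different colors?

1, 4, 5 are pairwise adjacent, so at least 3 colors are needed.
One proper 3-coloring: 0=a, 1=b, 2=b, 3=b, 4=c, 5=a. No two adjacent vertices share a color.

3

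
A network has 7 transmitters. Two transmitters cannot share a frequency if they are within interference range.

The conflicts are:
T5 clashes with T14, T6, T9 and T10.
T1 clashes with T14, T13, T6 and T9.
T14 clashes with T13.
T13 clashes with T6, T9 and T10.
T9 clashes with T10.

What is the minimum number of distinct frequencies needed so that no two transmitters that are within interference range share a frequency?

T5, T9, T10 are mutually in conflict, so at least 3 frequencies are needed.
3 frequencies suffice: frequency 1 → {T5, T13}; frequency 2 → {T14, T6, T9}; frequency 3 → {T1, T10}. Each listed conflict is separated.

3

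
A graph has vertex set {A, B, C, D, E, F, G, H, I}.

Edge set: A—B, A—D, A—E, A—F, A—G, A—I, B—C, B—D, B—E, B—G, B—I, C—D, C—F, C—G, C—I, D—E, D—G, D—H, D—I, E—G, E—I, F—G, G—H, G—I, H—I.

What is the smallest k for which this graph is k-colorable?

A, B, D, E, G, I are mutually adjacent (a clique of size 6), so at least 6 colors are needed.
6 colors suffice: color 1 → {G}; color 2 → {F, I}; color 3 → {D}; color 4 → {A, C, H}; color 5 → {B}; color 6 → {E}. Each edge has distinct colors on its endpoints.

6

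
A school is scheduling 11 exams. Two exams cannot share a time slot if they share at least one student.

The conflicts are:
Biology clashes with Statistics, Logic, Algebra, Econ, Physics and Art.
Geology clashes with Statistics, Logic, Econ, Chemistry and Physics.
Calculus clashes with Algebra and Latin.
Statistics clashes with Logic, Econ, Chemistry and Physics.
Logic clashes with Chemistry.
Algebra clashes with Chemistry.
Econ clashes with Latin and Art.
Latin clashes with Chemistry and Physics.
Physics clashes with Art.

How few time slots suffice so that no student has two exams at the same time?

Geology, Statistics, Logic, Chemistry are mutually in conflict, so at least 4 time slots are needed.
A valid assignment using 4 time slots: Biology=1, Geology=1, Calculus=3, Statistics=2, Logic=4, Algebra=2, Econ=3, Latin=1, Chemistry=3, Physics=3, Art=2. No two conflicting exams share a time slot.

4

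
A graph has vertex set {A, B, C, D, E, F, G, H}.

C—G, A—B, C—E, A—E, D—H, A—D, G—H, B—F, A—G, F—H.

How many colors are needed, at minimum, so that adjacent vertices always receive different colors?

3

The cycle F-H-D-A-B-F has odd length 5, so it cannot be 2-colored; at least 3 colors are needed.
3 colors suffice: color 1 → {A, C, H}; color 2 → {B, D, E, G}; color 3 → {F}. No two adjacent vertices share a color.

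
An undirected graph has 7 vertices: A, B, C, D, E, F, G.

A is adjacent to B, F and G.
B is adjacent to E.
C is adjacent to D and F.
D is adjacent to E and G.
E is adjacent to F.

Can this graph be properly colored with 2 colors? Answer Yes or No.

The cycle B-A-G-D-E-B has odd length 5, so it cannot be 2-colored; at least 3 colors are needed.
So 2 colors are not enough.

No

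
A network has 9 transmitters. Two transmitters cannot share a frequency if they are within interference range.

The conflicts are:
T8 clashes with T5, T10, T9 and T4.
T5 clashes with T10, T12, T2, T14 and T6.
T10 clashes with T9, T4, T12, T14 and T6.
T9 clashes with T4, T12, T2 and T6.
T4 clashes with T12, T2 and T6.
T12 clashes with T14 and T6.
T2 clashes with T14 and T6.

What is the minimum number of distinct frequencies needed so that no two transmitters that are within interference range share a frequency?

T10, T9, T4, T12, T6 all conflict with each other, so at least 5 frequencies are needed.
5 frequencies suffice: T8=3, T5=2, T10=1, T9=2, T4=5, T12=4, T2=1, T14=3, T6=3. Each listed conflict is separated.

5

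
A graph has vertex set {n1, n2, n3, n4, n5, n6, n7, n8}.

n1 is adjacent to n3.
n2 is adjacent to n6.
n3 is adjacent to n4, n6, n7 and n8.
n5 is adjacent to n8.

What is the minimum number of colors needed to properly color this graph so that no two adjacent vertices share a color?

n3 and n7 are adjacent, so at least 2 colors are needed.
A valid assignment using 2 colors: n1=2, n2=1, n3=1, n4=2, n5=1, n6=2, n7=2, n8=2. Each edge has distinct colors on its endpoints.

2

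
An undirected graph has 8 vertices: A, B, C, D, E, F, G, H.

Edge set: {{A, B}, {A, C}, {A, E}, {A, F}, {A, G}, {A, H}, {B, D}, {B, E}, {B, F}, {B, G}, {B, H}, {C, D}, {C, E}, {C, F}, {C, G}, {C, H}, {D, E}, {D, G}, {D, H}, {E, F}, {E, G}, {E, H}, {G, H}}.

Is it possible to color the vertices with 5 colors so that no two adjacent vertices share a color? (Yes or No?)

Yes

The chromatic number is 5. B, D, E, G, H are pairwise adjacent (a clique of size 5), so at least 5 colors are needed.
5 colors suffice: color 1 → {E}; color 2 → {F, G}; color 3 → {B, C}; color 4 → {A, D}; color 5 → {H}.
That is already a proper 5-coloring.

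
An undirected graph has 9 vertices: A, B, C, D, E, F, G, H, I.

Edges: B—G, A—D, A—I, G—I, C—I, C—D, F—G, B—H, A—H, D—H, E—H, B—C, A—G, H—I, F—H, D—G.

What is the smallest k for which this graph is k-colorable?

3

A, D, G form a triangle, so at least 3 colors are needed.
3 colors suffice: A=2, B=2, C=1, D=3, E=2, F=2, G=1, H=1, I=3. No two adjacent vertices share a color.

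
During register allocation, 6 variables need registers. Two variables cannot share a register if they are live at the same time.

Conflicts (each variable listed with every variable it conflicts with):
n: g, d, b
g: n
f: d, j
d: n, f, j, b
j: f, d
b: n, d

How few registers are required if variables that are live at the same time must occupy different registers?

n, d, b are mutually in conflict, so at least 3 registers are needed.
3 registers suffice: n=2, g=1, f=3, d=1, j=2, b=3. No two conflicting variables share a register.

3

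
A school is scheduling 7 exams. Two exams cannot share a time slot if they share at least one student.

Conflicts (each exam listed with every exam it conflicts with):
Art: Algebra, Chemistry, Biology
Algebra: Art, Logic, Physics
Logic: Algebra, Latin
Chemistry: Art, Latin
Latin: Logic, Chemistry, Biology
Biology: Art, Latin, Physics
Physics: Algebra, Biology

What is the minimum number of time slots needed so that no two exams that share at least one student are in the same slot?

The cycle Art-Chemistry-Latin-Logic-Algebra-Art has odd length 5, so it cannot be 2-colored; at least 3 time slots are needed.
3 time slots suffice: Art=1, Algebra=2, Logic=3, Chemistry=2, Latin=1, Biology=2, Physics=1. Each listed conflict is separated.

3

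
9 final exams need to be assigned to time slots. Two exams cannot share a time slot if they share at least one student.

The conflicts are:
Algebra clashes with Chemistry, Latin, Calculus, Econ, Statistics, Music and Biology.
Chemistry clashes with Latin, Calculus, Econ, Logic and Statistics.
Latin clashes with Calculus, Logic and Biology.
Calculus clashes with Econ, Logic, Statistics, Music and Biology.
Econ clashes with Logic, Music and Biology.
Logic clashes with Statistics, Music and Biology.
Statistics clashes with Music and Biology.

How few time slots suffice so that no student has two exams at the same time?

4

Algebra, Chemistry, Latin, Calculus all conflict with each other, so at least 4 time slots are needed.
4 time slots suffice: time slot 1 → {Calculus}; time slot 2 → {Algebra, Logic}; time slot 3 → {Latin, Econ, Statistics}; time slot 4 → {Chemistry, Music, Biology}. Each listed conflict is separated.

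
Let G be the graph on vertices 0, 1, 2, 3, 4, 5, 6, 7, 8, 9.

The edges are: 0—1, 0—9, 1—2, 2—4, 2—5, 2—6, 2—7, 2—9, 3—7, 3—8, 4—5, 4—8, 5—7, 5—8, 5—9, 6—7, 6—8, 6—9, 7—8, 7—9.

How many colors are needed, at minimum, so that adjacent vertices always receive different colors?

4

2, 5, 7, 9 are mutually adjacent (a clique of size 4), so at least 4 colors are needed.
4 colors suffice: color red → {0, 4, 7}; color blue → {2, 8}; color green → {1, 3, 5, 6}; color yellow → {9}. Each edge has distinct colors on its endpoints.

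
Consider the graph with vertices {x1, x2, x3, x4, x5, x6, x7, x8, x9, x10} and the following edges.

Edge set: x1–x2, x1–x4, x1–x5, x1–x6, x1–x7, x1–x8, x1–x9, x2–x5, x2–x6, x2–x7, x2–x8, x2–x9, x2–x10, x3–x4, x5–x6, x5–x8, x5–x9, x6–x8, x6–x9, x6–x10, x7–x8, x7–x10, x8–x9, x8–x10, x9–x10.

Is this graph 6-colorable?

Yes

The chromatic number is 6. x1, x2, x5, x6, x8, x9 are mutually adjacent (a clique of size 6), so at least 6 colors are needed.
A valid assignment using 6 colors: x1=2, x2=3, x3=2, x4=1, x5=6, x6=4, x7=4, x8=1, x9=5, x10=2.
That is already a proper 6-coloring.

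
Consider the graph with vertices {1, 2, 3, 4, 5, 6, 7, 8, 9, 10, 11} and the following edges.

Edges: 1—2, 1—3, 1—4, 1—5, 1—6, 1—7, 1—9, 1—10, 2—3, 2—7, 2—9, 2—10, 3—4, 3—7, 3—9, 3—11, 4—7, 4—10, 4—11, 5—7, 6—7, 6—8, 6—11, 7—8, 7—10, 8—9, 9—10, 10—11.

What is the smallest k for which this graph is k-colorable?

1, 2, 3, 7 form a clique, so at least 4 colors are needed.
One proper 4-coloring: 1=blue, 2=yellow, 3=green, 4=yellow, 5=green, 6=green, 7=red, 8=blue, 9=red, 10=green, 11=red. Every edge joins two different colors.

4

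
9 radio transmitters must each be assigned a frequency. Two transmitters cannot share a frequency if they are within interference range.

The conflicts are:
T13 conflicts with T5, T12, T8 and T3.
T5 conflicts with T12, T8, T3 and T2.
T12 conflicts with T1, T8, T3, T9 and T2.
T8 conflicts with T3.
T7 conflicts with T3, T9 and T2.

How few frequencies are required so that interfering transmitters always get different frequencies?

T13, T5, T12, T8, T3 all conflict with each other, so at least 5 frequencies are needed.
5 frequencies suffice: frequency 1 → {T12, T7}; frequency 2 → {T5, T1, T9}; frequency 3 → {T3, T2}; frequency 4 → {T13}; frequency 5 → {T8}. Each listed conflict is separated.

5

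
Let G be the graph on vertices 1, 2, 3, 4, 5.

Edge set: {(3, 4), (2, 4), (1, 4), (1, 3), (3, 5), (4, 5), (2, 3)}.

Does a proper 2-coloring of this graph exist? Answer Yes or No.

1, 3, 4 are pairwise adjacent, so at least 3 colors are needed.
So 2 colors are not enough.

No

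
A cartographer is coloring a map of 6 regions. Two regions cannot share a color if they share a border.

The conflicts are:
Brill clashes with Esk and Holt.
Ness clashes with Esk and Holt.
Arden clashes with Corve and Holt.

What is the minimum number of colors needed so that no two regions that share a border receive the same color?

2

Brill and Holt conflict, so at least 2 colors are needed.
2 colors suffice: color 1 → {Corve, Esk, Holt}; color 2 → {Brill, Ness, Arden}. Each listed conflict is separated.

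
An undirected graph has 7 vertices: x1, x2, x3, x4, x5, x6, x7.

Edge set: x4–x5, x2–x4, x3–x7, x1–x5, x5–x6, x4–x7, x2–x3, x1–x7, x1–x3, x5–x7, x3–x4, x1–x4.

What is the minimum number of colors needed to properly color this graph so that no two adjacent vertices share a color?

4

x1, x3, x4, x7 form a clique, so at least 4 colors are needed.
4 colors suffice: color 1 → {x4, x6}; color 2 → {x2, x7}; color 3 → {x1}; color 4 → {x3, x5}. Each edge has distinct colors on its endpoints.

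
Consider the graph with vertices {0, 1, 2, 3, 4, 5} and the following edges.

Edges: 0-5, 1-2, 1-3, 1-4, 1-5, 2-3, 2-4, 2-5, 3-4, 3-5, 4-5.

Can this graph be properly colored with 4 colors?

No

1, 2, 3, 4, 5 are mutually adjacent (a clique of size 5), so at least 5 colors are needed.
So 4 colors are not enough.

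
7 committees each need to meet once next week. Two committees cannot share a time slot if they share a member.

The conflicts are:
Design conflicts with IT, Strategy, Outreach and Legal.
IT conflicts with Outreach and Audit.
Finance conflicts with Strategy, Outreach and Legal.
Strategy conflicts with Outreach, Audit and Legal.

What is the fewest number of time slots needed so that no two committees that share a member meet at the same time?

Design, Strategy, Outreach pairwise conflict, so at least 3 time slots are needed.
3 time slots suffice: Design=2, IT=1, Finance=2, Strategy=1, Outreach=3, Audit=2, Legal=3. Every pair that conflicts lands in different time slots.

3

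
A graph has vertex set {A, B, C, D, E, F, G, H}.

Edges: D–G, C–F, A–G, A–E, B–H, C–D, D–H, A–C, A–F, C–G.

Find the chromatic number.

3

C, D, G are mutually adjacent, so at least 3 colors are needed.
3 colors suffice: color 1 → {A, B, D}; color 2 → {C, E, H}; color 3 → {F, G}. Every edge joins two different colors.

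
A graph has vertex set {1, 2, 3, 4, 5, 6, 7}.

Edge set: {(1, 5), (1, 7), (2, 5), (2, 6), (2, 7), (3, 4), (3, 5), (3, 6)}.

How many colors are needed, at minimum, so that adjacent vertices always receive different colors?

3 and 5 are adjacent, so at least 2 colors are needed.
2 colors suffice: 1=b, 2=b, 3=b, 4=a, 5=a, 6=a, 7=a. Every edge joins two different colors.

2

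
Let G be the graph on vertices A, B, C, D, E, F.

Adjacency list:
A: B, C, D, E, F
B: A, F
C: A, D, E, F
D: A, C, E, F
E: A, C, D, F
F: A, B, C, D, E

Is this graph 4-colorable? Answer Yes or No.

No

A, C, D, E, F are mutually adjacent (a clique of size 5), so at least 5 colors are needed.
So 4 colors are not enough.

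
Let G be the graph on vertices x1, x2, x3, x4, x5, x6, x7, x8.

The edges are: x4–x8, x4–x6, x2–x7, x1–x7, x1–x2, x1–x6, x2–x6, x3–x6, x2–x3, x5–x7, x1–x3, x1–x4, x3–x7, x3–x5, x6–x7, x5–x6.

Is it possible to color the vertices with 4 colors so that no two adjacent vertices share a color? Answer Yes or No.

No

x1, x2, x3, x6, x7 are mutually adjacent (a clique of size 5), so at least 5 colors are needed.
So 4 colors are not enough.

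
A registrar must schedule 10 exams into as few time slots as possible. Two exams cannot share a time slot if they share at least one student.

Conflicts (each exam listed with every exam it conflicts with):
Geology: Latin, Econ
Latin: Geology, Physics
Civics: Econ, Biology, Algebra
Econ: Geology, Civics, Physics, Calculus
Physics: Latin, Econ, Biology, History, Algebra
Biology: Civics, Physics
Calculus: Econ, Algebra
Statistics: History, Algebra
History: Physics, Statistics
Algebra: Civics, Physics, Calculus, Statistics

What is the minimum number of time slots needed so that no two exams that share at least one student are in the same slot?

Civics and Econ conflict, so at least 2 time slots are needed.
2 time slots suffice: Geology=1, Latin=2, Civics=1, Econ=2, Physics=1, Biology=2, Calculus=1, Statistics=1, History=2, Algebra=2. Each listed conflict is separated.

2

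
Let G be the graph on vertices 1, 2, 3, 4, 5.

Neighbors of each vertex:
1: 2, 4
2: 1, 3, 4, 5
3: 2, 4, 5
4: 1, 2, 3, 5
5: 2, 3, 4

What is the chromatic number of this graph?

2, 3, 4, 5 are pairwise adjacent (a clique of size 4), so at least 4 colors are needed.
4 colors suffice: 1=green, 2=red, 3=green, 4=blue, 5=yellow. No two adjacent vertices share a color.

4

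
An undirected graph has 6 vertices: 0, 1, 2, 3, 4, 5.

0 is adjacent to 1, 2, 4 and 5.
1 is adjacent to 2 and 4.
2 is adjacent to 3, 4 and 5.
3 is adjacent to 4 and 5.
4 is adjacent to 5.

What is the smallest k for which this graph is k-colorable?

4

2, 3, 4, 5 are mutually adjacent (a clique of size 4), so at least 4 colors are needed.
4 colors suffice: 0=yellow, 1=green, 2=red, 3=yellow, 4=blue, 5=green. No two adjacent vertices share a color.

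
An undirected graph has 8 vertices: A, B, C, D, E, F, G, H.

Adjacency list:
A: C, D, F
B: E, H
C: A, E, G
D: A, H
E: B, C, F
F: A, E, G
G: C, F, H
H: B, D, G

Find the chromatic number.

3

The cycle G-F-A-D-H-G has odd length 5, so it cannot be 2-colored; at least 3 colors are needed.
One proper 3-coloring: A=1, B=3, C=2, D=3, E=1, F=2, G=1, H=2. No two adjacent vertices share a color.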